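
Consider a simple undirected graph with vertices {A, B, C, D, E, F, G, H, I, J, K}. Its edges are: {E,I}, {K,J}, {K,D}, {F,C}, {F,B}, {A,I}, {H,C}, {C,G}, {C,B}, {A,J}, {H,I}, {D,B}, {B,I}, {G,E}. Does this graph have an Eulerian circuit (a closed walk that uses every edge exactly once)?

Degrees: A:2, B:4, C:4, D:2, E:2, F:2, G:2, H:2, I:4, J:2, K:2
All degrees are even and the non-isolated vertices are connected — an Eulerian circuit exists.

Yes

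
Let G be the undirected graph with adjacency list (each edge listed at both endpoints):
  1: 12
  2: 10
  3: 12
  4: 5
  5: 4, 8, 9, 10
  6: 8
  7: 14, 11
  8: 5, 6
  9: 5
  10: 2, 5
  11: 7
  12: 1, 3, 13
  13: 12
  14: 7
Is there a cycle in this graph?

The graph has 14 vertices, 11 edges, and 3 connected components.
A forest on 14 vertices with 3 components has exactly 11 edges, which matches — so no cycle.

No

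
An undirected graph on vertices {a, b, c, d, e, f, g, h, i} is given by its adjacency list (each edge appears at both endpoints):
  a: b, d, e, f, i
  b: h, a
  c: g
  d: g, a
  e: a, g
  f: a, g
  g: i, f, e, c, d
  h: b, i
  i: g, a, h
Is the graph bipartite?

Yes

Partition the vertices as {b, c, d, e, f, i} vs {a, g, h}. Each listed edge has one endpoint in each part, so the graph is bipartite.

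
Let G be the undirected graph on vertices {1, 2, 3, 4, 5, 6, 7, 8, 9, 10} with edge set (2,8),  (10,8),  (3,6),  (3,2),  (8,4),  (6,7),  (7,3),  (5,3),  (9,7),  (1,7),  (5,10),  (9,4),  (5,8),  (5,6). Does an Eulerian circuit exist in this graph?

Degrees: 1:1, 2:2, 3:4, 4:2, 5:4, 6:3, 7:4, 8:4, 9:2, 10:2
Vertices with odd degree: 1, 6. An Eulerian circuit requires all degrees even.

No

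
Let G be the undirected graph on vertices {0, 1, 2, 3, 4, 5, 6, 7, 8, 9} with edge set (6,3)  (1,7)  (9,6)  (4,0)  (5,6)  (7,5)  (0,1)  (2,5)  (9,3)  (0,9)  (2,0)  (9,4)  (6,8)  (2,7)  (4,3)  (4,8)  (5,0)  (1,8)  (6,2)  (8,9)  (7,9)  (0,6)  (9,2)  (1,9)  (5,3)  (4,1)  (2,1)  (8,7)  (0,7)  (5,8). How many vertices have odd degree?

Degrees: 0:7, 1:6, 2:6, 3:4, 4:5, 5:6, 6:6, 7:6, 8:6, 9:8
Odd-degree vertices: 0, 4.

2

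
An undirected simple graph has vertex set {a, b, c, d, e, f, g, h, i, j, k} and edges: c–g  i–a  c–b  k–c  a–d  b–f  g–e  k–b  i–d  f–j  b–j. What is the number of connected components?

Component: {h}
Component: {a, d, i}
Component: {b, c, e, f, g, j, k}

3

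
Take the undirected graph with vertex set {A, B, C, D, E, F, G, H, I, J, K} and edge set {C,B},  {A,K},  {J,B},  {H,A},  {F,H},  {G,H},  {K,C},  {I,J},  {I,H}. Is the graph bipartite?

No

The cycle A-H-I-J-B-C-K-A has length 7, which is odd, so the graph is not bipartite.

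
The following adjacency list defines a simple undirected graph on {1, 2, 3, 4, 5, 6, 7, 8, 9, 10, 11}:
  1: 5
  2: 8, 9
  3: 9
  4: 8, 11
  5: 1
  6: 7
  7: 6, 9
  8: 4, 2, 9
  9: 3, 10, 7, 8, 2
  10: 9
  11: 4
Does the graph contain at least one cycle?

Yes

|V| = 11, |E| = 10, number of components = 2.
One cycle is 2-9-8-2.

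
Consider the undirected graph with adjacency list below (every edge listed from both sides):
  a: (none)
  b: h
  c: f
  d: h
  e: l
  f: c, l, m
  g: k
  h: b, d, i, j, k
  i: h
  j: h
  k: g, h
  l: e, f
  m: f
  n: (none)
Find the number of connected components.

Component: {a}
Component: {n}
Component: {c, e, f, l, m}
Component: {b, d, g, h, i, j, k}

4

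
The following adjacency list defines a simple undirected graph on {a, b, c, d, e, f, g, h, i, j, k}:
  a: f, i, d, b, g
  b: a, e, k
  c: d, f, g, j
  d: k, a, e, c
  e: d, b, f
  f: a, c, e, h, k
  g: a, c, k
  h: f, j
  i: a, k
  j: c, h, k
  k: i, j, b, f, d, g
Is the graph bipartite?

Yes

A valid 2-coloring puts {b, d, f, g, i, j} on one side and {a, c, e, h, k} on the other; every edge crosses between the two sides.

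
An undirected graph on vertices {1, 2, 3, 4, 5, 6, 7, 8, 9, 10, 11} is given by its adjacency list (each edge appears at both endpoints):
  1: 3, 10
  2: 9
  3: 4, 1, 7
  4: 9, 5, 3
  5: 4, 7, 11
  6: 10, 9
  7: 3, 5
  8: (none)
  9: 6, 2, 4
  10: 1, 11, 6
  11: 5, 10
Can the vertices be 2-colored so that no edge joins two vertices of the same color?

Partition the vertices as {3, 5, 8, 9, 10} vs {1, 2, 4, 6, 7, 11}. Each listed edge has one endpoint in each part, so the graph is bipartite.

Yes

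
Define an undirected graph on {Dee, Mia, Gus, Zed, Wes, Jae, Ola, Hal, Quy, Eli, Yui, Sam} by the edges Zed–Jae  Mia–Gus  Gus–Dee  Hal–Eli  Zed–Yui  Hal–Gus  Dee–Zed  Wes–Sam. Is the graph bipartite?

Yes

Color {Gus, Zed, Ola, Quy, Eli, Sam} black and {Dee, Mia, Wes, Jae, Hal, Yui} white. No edge joins two same-colored vertices, so the graph is bipartite.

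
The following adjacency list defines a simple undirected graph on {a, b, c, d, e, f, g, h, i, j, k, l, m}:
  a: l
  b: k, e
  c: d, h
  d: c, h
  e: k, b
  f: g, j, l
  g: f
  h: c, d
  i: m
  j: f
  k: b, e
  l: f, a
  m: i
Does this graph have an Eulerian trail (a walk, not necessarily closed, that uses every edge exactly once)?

Degrees: a:1, b:2, c:2, d:2, e:2, f:3, g:1, h:2, i:1, j:1, k:2, l:2, m:1
Odd-degree vertices: a, f, g, i, j, m (6 total).
An Eulerian trail requires 0 or 2 odd-degree vertices; here there are 6.

No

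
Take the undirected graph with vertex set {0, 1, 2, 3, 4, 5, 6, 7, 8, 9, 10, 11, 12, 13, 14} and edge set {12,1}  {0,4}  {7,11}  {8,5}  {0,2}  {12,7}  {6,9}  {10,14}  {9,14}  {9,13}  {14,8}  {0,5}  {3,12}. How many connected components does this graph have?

Component: {1, 3, 7, 11, 12}
Component: {0, 2, 4, 5, 6, 8, 9, 10, 13, 14}

2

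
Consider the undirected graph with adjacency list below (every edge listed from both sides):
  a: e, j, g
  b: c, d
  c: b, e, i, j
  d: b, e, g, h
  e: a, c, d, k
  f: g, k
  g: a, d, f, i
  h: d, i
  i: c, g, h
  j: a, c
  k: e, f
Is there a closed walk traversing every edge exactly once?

Degrees: a:3, b:2, c:4, d:4, e:4, f:2, g:4, h:2, i:3, j:2, k:2
Vertices with odd degree: a, i. An Eulerian circuit requires all degrees even.

No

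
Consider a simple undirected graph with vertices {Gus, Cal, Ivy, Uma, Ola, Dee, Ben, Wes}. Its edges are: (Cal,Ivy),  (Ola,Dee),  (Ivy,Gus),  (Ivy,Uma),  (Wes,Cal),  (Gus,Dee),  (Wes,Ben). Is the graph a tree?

Yes

|V| = 8, |E| = 7.
It is connected with exactly 7 edges, hence acyclic — it is a tree.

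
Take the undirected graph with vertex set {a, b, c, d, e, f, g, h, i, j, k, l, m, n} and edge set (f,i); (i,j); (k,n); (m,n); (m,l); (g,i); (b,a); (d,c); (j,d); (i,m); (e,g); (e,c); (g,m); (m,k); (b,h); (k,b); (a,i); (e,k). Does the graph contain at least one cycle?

|V| = 14, |E| = 18, number of components = 1.
One cycle is m-k-n-m.

Yes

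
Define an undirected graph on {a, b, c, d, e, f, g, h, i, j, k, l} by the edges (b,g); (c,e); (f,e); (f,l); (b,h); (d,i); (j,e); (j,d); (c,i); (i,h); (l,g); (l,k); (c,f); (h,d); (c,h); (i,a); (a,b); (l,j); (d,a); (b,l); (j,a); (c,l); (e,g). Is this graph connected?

A breadth-first search from a visits a, i, d, j, b, c, h, l, e, g, f, k — all 12 vertices — so the graph is connected.

Yes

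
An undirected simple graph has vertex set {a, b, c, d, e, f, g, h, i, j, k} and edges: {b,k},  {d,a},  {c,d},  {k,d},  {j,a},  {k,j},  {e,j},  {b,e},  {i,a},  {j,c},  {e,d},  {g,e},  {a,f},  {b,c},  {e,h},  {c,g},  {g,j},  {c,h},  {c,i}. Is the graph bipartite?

No

e-g-j-e is an odd cycle (length 3), and a bipartite graph can contain only even cycles.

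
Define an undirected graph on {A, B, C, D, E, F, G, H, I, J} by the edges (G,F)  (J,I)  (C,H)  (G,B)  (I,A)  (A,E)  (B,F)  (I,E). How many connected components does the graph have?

Component: {D}
Component: {C, H}
Component: {B, F, G}
Component: {A, E, I, J}

4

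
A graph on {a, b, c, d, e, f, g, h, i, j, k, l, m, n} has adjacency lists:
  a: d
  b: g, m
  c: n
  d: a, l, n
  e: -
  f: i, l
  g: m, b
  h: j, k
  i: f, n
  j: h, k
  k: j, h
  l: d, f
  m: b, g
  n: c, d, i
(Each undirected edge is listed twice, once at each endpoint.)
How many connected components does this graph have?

4

Component: {e}
Component: {b, g, m}
Component: {h, j, k}
Component: {a, c, d, f, i, l, n}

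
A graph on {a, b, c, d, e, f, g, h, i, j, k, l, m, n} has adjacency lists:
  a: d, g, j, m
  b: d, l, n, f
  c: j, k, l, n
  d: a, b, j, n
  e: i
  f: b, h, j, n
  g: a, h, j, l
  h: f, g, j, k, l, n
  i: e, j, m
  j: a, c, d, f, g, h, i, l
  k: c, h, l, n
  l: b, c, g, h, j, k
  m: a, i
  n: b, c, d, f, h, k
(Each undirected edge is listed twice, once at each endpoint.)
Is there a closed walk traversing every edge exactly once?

Degrees: a:4, b:4, c:4, d:4, e:1, f:4, g:4, h:6, i:3, j:8, k:4, l:6, m:2, n:6
e, i have odd degree; an Eulerian circuit needs every degree to be even, so none exists.

No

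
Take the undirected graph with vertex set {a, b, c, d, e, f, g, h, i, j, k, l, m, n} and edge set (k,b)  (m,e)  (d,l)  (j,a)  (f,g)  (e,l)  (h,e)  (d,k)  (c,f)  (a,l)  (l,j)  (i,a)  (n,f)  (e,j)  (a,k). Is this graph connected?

Component: {c, f, g, n}
Component: {a, b, d, e, h, i, j, k, l, m}
No edge joins these 2 groups, so the graph is disconnected.

No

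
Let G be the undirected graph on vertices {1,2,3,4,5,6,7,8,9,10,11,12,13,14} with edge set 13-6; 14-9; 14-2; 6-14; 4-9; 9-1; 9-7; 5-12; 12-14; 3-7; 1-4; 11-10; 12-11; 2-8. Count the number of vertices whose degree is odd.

6

Degrees: 1:2, 2:2, 3:1, 4:2, 5:1, 6:2, 7:2, 8:1, 9:4, 10:1, 11:2, 12:3, 13:1, 14:4
Odd-degree vertices: 3, 5, 8, 10, 12, 13.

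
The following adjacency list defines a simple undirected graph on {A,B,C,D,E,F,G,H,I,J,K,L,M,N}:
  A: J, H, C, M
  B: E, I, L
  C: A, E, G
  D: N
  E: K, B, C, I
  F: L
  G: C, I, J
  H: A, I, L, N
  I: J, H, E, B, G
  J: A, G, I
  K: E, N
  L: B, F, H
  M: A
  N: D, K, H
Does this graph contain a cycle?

Yes

|V| = 14, |E| = 20, number of components = 1.
One cycle is A-H-N-K-E-C-A.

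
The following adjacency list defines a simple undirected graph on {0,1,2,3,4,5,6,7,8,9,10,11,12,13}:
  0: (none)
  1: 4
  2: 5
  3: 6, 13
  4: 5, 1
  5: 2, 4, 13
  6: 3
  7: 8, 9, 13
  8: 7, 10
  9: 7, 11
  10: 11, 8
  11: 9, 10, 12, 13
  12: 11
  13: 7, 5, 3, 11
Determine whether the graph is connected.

No

Component: {0}
Component: {1, 2, 3, 4, 5, 6, 7, 8, 9, 10, 11, 12, 13}
No edge joins these 2 groups, so the graph is disconnected.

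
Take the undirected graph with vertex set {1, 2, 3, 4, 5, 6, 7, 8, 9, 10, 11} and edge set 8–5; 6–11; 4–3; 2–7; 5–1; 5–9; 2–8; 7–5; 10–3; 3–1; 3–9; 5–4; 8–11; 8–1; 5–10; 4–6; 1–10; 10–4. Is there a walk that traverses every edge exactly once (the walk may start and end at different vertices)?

Yes

Degrees: 1:4, 2:2, 3:4, 4:4, 5:6, 6:2, 7:2, 8:4, 9:2, 10:4, 11:2
Odd-degree vertices: none (0 total).
With 0 odd-degree vertices and all edges in one connected piece, an Eulerian trail exists.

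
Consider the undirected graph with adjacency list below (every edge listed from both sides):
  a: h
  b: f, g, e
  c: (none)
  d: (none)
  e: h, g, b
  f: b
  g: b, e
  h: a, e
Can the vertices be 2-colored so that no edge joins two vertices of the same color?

g-b-e-g is an odd cycle (length 3), and a bipartite graph can contain only even cycles.

No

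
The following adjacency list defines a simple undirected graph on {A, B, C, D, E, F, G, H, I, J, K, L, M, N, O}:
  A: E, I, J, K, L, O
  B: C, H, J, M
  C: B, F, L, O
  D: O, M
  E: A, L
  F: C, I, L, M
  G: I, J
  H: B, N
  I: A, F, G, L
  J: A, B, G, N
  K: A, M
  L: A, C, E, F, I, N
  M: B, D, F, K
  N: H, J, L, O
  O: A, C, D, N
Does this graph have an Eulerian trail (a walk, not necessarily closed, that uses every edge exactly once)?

Degrees: A:6, B:4, C:4, D:2, E:2, F:4, G:2, H:2, I:4, J:4, K:2, L:6, M:4, N:4, O:4
Odd-degree vertices: none (0 total).
The non-isolated vertices are connected and exactly 0 have odd degree, so an Eulerian trail exists.

Yes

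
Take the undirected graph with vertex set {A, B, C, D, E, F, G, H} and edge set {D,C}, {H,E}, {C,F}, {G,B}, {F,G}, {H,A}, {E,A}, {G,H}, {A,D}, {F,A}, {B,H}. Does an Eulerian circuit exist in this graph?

Degrees: A:4, B:2, C:2, D:2, E:2, F:3, G:3, H:4
F, G have odd degree; an Eulerian circuit needs every degree to be even, so none exists.

No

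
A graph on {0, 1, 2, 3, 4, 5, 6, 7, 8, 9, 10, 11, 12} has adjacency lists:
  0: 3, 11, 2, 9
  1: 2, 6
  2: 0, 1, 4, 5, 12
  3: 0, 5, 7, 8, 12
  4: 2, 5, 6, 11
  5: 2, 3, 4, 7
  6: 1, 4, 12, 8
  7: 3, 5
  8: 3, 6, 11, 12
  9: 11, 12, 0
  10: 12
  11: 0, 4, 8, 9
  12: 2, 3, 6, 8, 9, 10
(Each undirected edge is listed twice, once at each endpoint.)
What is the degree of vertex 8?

Neighbors of 8: 3, 6, 11, 12.

4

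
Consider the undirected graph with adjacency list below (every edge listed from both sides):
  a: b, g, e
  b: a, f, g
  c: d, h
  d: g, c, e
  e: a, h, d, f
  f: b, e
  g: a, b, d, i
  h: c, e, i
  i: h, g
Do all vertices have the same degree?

Degrees: a:3, b:3, c:2, d:3, e:4, f:2, g:4, h:3, i:2
Vertex c has degree 2 while e has degree 4, so the graph is not regular.

No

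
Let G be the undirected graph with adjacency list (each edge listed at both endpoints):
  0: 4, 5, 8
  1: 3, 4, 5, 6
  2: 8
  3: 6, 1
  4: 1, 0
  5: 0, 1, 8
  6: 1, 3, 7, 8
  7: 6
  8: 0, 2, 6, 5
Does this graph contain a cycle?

Yes

The graph has 9 vertices, 12 edges, and 1 connected component.
Since 12 > 9 - 1, a cycle must exist; for instance 0-8-6-3-1-4-0.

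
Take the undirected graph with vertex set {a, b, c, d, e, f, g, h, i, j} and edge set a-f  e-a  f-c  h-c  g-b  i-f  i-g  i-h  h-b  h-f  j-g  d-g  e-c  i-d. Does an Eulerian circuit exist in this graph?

Degrees: a:2, b:2, c:3, d:2, e:2, f:4, g:4, h:4, i:4, j:1
Vertices with odd degree: c, j. An Eulerian circuit requires all degrees even.

No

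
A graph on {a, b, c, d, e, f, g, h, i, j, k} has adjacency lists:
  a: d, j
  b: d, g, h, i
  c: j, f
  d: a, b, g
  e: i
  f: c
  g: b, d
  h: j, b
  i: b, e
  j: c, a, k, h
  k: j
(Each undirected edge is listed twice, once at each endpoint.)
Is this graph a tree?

No

The graph has 11 vertices and 12 edges.
Connected but with 12 > 10 edges, so it has a cycle and is not a tree.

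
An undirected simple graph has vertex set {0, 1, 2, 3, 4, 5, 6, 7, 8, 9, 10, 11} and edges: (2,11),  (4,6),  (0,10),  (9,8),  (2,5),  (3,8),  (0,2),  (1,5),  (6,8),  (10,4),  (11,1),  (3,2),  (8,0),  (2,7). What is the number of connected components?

1

Component: {0, 1, 2, 3, 4, 5, 6, 7, 8, 9, 10, 11}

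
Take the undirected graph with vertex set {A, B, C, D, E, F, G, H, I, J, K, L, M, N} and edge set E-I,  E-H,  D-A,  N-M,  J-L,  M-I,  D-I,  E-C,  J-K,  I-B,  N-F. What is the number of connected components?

3

Component: {G}
Component: {J, K, L}
Component: {A, B, C, D, E, F, H, I, M, N}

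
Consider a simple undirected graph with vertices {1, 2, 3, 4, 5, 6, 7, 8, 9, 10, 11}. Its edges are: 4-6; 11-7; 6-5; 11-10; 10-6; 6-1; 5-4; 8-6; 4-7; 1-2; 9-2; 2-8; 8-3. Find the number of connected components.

Component: {1, 2, 3, 4, 5, 6, 7, 8, 9, 10, 11}

1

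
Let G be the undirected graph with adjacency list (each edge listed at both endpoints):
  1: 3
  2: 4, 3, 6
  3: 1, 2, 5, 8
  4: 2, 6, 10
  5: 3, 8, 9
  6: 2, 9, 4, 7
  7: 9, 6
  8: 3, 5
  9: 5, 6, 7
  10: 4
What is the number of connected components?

Component: {1, 2, 3, 4, 5, 6, 7, 8, 9, 10}

1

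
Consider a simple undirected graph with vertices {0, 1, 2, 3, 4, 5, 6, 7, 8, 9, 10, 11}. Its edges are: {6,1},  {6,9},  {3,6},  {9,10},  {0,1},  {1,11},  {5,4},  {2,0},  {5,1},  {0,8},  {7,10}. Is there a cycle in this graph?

No

The graph has 12 vertices, 11 edges, and 1 connected component.
A forest on 12 vertices with 1 component has exactly 11 edges, which matches — so no cycle.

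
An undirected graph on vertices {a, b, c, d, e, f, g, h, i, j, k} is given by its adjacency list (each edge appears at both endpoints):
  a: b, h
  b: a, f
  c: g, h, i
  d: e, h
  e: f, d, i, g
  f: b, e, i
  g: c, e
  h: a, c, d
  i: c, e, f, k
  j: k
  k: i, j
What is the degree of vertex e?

4

Neighbors of e: d, f, g, i.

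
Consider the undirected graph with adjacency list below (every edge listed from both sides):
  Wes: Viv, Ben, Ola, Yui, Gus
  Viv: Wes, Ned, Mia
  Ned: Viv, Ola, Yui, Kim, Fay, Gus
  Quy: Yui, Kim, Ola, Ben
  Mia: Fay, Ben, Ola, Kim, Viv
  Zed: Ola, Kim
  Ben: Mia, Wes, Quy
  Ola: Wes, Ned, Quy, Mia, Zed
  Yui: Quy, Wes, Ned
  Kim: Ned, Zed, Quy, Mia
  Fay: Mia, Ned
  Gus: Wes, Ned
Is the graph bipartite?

Color {Viv, Ben, Ola, Yui, Kim, Fay, Gus} black and {Wes, Ned, Quy, Mia, Zed} white. No edge joins two same-colored vertices, so the graph is bipartite.

Yes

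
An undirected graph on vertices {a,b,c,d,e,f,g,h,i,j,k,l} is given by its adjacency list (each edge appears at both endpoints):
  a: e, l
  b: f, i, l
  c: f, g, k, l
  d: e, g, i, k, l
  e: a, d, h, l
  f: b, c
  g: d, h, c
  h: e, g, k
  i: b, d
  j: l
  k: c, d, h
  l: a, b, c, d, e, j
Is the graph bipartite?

The cycle d-e-l-d has length 3, which is odd, so the graph is not bipartite.

No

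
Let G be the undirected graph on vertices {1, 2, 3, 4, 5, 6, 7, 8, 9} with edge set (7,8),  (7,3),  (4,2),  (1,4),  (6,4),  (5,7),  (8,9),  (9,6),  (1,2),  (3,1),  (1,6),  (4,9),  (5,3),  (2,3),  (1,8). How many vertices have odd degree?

Degrees: 1:5, 2:3, 3:4, 4:4, 5:2, 6:3, 7:3, 8:3, 9:3
Odd-degree vertices: 1, 2, 6, 7, 8, 9.

6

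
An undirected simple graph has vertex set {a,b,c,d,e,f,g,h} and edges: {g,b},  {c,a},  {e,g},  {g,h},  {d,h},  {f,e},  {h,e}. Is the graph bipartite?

g-e-h-g is an odd cycle (length 3), and a bipartite graph can contain only even cycles.

No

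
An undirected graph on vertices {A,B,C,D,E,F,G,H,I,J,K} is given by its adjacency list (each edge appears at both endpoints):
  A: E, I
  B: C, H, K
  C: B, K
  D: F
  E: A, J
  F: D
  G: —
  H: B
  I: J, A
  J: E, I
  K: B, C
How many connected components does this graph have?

Component: {G}
Component: {D, F}
Component: {A, E, I, J}
Component: {B, C, H, K}

4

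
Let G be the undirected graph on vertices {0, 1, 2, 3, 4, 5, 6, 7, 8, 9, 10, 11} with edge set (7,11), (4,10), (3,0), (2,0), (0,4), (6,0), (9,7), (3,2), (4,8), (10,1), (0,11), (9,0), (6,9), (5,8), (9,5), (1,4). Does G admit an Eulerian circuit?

Yes

Degrees: 0:6, 1:2, 2:2, 3:2, 4:4, 5:2, 6:2, 7:2, 8:2, 9:4, 10:2, 11:2
Every vertex has even degree and the edges form a single connected piece, so an Eulerian circuit exists.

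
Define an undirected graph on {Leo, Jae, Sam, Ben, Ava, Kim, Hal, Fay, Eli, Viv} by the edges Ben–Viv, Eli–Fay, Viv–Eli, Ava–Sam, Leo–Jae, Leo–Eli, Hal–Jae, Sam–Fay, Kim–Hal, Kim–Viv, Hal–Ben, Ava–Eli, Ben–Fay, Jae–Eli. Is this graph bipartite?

No

The cycle Leo-Jae-Eli-Leo has length 3, which is odd, so the graph is not bipartite.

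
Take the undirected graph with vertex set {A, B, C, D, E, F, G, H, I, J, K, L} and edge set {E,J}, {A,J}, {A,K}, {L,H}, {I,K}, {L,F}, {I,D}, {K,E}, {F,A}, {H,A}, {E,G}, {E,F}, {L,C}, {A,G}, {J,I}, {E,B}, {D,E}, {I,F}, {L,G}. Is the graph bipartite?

Color {B, C, D, F, G, H, J, K} black and {A, E, I, L} white. No edge joins two same-colored vertices, so the graph is bipartite.

Yes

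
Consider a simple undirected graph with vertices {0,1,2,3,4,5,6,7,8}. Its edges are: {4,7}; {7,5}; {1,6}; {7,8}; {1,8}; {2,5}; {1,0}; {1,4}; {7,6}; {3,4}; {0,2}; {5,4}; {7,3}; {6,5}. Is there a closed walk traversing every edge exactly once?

No

Degrees: 0:2, 1:4, 2:2, 3:2, 4:4, 5:4, 6:3, 7:5, 8:2
Vertices with odd degree: 6, 7. An Eulerian circuit requires all degrees even.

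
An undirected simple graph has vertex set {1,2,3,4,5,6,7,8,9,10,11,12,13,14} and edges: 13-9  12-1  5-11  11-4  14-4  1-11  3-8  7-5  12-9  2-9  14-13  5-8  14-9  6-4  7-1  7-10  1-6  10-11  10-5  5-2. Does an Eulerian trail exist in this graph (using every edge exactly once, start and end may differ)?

No

Degrees: 1:4, 2:2, 3:1, 4:3, 5:5, 6:2, 7:3, 8:2, 9:4, 10:3, 11:4, 12:2, 13:2, 14:3
Odd-degree vertices: 3, 4, 5, 7, 10, 14 (6 total).
An Eulerian trail requires 0 or 2 odd-degree vertices; here there are 6.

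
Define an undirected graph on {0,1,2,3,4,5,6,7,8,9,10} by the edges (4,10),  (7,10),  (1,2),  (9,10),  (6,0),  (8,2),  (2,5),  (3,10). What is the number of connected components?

3

Component: {0, 6}
Component: {1, 2, 5, 8}
Component: {3, 4, 7, 9, 10}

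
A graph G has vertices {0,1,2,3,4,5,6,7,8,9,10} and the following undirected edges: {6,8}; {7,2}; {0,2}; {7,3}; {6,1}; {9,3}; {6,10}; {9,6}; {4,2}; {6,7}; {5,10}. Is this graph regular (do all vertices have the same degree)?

Degrees: 0:1, 1:1, 2:3, 3:2, 4:1, 5:1, 6:5, 7:3, 8:1, 9:2, 10:2
Vertex 0 has degree 1 while 6 has degree 5, so the graph is not regular.

No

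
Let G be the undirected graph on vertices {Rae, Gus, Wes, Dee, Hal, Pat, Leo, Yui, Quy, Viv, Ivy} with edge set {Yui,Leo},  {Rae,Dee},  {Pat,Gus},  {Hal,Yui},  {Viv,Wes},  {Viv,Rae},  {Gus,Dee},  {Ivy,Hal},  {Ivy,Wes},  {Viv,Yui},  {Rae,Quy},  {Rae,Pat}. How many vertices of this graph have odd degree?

4

Degrees: Rae:4, Gus:2, Wes:2, Dee:2, Hal:2, Pat:2, Leo:1, Yui:3, Quy:1, Viv:3, Ivy:2
Odd-degree vertices: Leo, Yui, Quy, Viv.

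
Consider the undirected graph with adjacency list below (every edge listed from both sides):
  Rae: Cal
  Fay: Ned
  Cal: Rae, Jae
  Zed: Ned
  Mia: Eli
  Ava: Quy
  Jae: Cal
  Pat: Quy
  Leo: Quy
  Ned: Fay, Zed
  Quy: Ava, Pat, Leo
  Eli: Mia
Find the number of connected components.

Component: {Mia, Eli}
Component: {Rae, Cal, Jae}
Component: {Fay, Zed, Ned}
Component: {Ava, Pat, Leo, Quy}

4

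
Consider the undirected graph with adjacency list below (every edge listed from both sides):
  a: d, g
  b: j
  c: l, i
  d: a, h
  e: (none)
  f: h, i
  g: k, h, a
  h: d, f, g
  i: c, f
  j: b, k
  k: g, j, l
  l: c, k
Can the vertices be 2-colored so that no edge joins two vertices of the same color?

The cycle k-g-h-f-i-c-l-k has length 7, which is odd, so the graph is not bipartite.

No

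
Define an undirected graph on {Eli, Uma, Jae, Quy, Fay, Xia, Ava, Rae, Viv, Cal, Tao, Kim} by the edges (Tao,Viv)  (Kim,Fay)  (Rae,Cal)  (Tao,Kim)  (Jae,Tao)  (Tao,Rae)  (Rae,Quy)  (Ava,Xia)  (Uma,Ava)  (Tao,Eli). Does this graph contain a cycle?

The graph has 12 vertices, 10 edges, and 2 connected components.
Since 10 = 12 - 2, the graph is a forest and contains no cycle.

No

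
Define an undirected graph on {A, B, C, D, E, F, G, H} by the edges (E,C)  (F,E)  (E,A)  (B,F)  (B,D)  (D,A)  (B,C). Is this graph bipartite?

No

The cycle E-A-D-B-F-E has length 5, which is odd, so the graph is not bipartite.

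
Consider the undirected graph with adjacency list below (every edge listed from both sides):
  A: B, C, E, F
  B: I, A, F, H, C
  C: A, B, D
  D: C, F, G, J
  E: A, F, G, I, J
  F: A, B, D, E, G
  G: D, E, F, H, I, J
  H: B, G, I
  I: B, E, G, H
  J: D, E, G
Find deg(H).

Neighbors of H: B, G, I.

3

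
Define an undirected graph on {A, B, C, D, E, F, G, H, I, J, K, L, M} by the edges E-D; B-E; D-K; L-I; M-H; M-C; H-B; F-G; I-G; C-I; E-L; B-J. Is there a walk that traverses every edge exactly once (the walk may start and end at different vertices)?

No

Degrees: A:0, B:3, C:2, D:2, E:3, F:1, G:2, H:2, I:3, J:1, K:1, L:2, M:2
Odd-degree vertices: B, E, F, I, J, K (6 total).
With 6 odd-degree vertices (more than two), no single trail can use every edge.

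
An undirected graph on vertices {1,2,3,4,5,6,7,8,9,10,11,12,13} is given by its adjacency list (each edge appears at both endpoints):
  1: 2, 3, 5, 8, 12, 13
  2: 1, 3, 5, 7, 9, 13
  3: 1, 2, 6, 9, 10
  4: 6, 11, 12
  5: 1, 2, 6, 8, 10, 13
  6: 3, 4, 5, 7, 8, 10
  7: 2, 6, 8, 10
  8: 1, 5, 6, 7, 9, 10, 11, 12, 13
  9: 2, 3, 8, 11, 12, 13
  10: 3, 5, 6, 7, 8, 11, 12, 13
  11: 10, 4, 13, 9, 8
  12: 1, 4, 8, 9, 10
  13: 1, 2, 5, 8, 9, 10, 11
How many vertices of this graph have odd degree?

Degrees: 1:6, 2:6, 3:5, 4:3, 5:6, 6:6, 7:4, 8:9, 9:6, 10:8, 11:5, 12:5, 13:7
Odd-degree vertices: 3, 4, 8, 11, 12, 13.

6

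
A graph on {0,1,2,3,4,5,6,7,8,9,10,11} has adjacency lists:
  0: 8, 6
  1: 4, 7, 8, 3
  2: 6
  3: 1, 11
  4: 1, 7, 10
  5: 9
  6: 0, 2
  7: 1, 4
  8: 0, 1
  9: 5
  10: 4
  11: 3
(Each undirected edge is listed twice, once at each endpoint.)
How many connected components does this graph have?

2

Component: {5, 9}
Component: {0, 1, 2, 3, 4, 6, 7, 8, 10, 11}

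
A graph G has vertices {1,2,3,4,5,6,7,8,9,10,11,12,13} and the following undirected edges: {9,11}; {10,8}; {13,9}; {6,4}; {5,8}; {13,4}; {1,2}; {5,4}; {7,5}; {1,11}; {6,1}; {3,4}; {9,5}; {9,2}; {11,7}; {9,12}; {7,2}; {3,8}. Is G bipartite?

Yes

Color {2, 3, 5, 6, 10, 11, 12, 13} black and {1, 4, 7, 8, 9} white. No edge joins two same-colored vertices, so the graph is bipartite.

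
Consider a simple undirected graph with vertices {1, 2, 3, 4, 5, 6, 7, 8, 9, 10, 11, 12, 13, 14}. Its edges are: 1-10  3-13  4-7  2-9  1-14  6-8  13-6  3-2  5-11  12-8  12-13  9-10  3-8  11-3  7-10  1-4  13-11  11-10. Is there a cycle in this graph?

|V| = 14, |E| = 18, number of components = 1.
Since 18 > 14 - 1, a cycle must exist; for instance 13-12-8-6-13.

Yes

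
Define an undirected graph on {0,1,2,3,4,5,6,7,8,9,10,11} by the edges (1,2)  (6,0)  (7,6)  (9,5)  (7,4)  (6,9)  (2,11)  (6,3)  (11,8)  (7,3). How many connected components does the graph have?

Component: {10}
Component: {1, 2, 8, 11}
Component: {0, 3, 4, 5, 6, 7, 9}

3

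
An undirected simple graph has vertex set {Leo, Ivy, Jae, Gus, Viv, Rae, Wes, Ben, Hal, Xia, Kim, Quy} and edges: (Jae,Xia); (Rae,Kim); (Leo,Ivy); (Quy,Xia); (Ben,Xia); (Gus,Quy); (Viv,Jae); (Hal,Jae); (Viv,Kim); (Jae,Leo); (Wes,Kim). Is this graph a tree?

The graph has 12 vertices and 11 edges.
Connected and |E| = |V| - 1, which characterizes a tree.

Yes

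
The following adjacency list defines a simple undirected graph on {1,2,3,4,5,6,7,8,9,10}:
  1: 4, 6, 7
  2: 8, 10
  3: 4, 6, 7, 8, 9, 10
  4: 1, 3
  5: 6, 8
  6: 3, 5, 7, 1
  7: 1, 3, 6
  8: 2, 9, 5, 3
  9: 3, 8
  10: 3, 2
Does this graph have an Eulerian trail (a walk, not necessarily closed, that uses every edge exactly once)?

Yes

Degrees: 1:3, 2:2, 3:6, 4:2, 5:2, 6:4, 7:3, 8:4, 9:2, 10:2
Odd-degree vertices: 1, 7 (2 total).
With 2 odd-degree vertices and all edges in one connected piece, an Eulerian trail exists (from 1 to 7).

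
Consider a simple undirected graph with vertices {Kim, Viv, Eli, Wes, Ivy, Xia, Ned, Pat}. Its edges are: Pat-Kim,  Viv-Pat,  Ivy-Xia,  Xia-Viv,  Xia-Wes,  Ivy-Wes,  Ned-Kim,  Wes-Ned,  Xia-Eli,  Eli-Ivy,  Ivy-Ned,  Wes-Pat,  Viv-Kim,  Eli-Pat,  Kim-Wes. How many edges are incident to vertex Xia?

Neighbors of Xia: Viv, Eli, Wes, Ivy.

4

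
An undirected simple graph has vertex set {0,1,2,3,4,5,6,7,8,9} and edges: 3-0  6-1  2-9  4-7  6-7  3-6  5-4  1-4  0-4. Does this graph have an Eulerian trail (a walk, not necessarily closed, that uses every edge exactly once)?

No

Degrees: 0:2, 1:2, 2:1, 3:2, 4:4, 5:1, 6:3, 7:2, 8:0, 9:1
Odd-degree vertices: 2, 5, 6, 9 (4 total).
An Eulerian trail requires 0 or 2 odd-degree vertices; here there are 4.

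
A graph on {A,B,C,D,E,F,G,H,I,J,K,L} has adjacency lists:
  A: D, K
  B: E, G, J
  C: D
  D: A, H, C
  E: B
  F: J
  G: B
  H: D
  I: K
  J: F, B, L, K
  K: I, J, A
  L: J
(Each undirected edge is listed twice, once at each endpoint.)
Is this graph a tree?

Yes

|V| = 12, |E| = 11.
It is connected with exactly 11 edges, hence acyclic — it is a tree.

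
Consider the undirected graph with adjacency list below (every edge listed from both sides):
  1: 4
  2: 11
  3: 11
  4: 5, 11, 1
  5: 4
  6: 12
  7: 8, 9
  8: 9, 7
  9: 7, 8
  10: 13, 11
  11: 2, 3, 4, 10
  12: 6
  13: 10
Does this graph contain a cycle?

Yes

The graph has 13 vertices, 11 edges, and 3 connected components.
One cycle is 7-8-9-7.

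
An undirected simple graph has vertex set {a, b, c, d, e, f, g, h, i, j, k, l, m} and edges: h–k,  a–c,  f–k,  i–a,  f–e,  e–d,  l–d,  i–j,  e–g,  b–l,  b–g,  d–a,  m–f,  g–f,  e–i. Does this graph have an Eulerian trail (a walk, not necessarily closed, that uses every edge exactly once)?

No

Degrees: a:3, b:2, c:1, d:3, e:4, f:4, g:3, h:1, i:3, j:1, k:2, l:2, m:1
Odd-degree vertices: a, c, d, g, h, i, j, m (8 total).
An Eulerian trail requires 0 or 2 odd-degree vertices; here there are 8.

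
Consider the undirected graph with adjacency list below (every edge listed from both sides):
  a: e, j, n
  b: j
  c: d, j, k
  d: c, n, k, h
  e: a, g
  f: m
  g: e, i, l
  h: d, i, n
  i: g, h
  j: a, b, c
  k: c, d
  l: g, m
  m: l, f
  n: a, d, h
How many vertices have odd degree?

Degrees: a:3, b:1, c:3, d:4, e:2, f:1, g:3, h:3, i:2, j:3, k:2, l:2, m:2, n:3
Odd-degree vertices: a, b, c, f, g, h, j, n.

8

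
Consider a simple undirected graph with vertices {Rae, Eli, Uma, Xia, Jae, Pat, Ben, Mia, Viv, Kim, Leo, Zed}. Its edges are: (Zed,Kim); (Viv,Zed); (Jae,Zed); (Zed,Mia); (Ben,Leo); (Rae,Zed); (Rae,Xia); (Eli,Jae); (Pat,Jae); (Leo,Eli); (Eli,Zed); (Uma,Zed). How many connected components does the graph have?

1

Component: {Rae, Eli, Uma, Xia, Jae, Pat, Ben, Mia, Viv, Kim, Leo, Zed}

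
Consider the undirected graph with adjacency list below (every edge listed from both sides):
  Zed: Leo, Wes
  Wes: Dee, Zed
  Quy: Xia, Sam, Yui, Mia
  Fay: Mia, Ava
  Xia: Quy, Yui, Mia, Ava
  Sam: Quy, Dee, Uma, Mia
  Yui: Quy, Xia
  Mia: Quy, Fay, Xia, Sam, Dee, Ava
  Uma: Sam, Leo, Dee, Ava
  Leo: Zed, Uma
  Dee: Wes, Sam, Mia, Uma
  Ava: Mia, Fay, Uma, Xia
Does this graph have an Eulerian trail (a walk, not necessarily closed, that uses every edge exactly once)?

Degrees: Zed:2, Wes:2, Quy:4, Fay:2, Xia:4, Sam:4, Yui:2, Mia:6, Uma:4, Leo:2, Dee:4, Ava:4
Odd-degree vertices: none (0 total).
With 0 odd-degree vertices and all edges in one connected piece, an Eulerian trail exists.

Yes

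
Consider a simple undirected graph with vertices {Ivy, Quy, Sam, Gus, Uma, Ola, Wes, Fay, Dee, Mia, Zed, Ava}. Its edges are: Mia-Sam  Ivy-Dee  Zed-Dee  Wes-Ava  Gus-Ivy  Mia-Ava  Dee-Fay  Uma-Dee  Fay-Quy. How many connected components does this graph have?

Component: {Ola}
Component: {Sam, Wes, Mia, Ava}
Component: {Ivy, Quy, Gus, Uma, Fay, Dee, Zed}

3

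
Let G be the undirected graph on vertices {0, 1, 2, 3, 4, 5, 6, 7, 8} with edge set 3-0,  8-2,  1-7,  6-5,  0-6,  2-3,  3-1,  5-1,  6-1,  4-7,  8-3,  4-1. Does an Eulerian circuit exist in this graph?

No

Degrees: 0:2, 1:5, 2:2, 3:4, 4:2, 5:2, 6:3, 7:2, 8:2
Vertices with odd degree: 1, 6. An Eulerian circuit requires all degrees even.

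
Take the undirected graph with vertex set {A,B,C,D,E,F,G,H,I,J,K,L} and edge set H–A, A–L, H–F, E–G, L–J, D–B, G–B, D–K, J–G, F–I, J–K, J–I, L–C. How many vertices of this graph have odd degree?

4

Degrees: A:2, B:2, C:1, D:2, E:1, F:2, G:3, H:2, I:2, J:4, K:2, L:3
Odd-degree vertices: C, E, G, L.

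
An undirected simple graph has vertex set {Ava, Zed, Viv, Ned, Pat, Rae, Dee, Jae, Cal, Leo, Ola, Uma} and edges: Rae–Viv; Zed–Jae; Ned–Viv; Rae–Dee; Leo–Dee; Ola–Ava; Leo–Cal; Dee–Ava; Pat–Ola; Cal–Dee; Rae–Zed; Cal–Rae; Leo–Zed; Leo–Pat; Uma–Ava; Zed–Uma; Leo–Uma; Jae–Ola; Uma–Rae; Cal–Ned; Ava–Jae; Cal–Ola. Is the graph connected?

Yes

Starting from Ava and exploring outward reaches every vertex (Ava, Dee, Ola, Jae, Uma, Leo, Rae, Cal, Pat, Zed, Viv, Ned); the graph is connected.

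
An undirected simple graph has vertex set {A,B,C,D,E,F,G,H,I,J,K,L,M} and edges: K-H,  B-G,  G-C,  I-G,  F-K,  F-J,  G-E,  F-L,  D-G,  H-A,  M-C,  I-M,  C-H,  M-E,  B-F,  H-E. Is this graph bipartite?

Partition the vertices as {F, G, H, M} vs {A, B, C, D, E, I, J, K, L}. Each listed edge has one endpoint in each part, so the graph is bipartite.

Yes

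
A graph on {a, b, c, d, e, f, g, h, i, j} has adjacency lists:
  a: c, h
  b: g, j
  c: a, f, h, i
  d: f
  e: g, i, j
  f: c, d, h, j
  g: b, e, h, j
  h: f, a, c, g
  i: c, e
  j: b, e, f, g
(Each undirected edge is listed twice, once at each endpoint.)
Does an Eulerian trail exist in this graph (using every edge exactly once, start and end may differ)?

Degrees: a:2, b:2, c:4, d:1, e:3, f:4, g:4, h:4, i:2, j:4
Odd-degree vertices: d, e (2 total).
With 2 odd-degree vertices and all edges in one connected piece, an Eulerian trail exists (from d to e).

Yes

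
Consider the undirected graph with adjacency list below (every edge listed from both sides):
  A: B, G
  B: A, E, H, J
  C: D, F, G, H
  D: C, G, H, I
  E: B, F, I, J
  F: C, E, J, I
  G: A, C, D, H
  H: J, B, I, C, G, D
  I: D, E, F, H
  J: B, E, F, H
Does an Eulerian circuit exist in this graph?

Degrees: A:2, B:4, C:4, D:4, E:4, F:4, G:4, H:6, I:4, J:4
Every vertex has even degree and the edges form a single connected piece, so an Eulerian circuit exists.

Yes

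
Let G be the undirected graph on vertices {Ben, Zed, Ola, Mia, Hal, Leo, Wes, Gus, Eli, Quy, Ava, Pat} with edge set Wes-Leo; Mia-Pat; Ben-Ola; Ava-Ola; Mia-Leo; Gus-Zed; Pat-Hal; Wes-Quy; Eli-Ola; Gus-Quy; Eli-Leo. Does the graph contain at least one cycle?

The graph has 12 vertices, 11 edges, and 1 connected component.
A forest on 12 vertices with 1 component has exactly 11 edges, which matches — so no cycle.

No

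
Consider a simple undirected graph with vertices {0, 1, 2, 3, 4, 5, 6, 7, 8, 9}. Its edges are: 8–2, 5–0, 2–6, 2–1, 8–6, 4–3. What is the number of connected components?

Component: {7}
Component: {9}
Component: {0, 5}
Component: {3, 4}
Component: {1, 2, 6, 8}

5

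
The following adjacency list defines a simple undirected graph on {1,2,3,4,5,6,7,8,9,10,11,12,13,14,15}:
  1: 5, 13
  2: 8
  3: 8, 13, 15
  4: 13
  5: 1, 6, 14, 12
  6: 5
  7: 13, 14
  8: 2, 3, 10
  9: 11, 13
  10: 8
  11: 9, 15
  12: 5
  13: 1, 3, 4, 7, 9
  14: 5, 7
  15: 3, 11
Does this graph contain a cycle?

Yes

The graph has 15 vertices, 16 edges, and 1 connected component.
Since 16 > 15 - 1, a cycle must exist; for instance 13-3-15-11-9-13.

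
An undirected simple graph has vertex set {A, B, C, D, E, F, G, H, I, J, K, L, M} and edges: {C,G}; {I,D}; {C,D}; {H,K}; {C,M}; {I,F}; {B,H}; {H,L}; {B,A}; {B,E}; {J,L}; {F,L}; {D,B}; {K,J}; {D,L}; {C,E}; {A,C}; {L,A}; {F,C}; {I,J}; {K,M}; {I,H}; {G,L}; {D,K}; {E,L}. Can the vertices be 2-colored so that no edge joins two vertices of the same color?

Yes

Partition the vertices as {B, C, I, K, L} vs {A, D, E, F, G, H, J, M}. Each listed edge has one endpoint in each part, so the graph is bipartite.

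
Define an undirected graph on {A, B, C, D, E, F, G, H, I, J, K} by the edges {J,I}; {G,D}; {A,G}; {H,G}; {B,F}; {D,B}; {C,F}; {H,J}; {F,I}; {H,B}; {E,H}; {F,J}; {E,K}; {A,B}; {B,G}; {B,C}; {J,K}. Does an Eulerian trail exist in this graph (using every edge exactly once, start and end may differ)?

Yes

Degrees: A:2, B:6, C:2, D:2, E:2, F:4, G:4, H:4, I:2, J:4, K:2
Odd-degree vertices: none (0 total).
The non-isolated vertices are connected and exactly 0 have odd degree, so an Eulerian trail exists.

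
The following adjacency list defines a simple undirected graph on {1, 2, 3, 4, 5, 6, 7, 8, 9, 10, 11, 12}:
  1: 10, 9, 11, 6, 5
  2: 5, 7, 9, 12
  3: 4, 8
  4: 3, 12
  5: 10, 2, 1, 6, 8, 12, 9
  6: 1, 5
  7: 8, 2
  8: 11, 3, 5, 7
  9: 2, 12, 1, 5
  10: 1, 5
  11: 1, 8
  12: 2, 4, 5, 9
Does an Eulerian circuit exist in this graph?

No

Degrees: 1:5, 2:4, 3:2, 4:2, 5:7, 6:2, 7:2, 8:4, 9:4, 10:2, 11:2, 12:4
Vertices with odd degree: 1, 5. An Eulerian circuit requires all degrees even.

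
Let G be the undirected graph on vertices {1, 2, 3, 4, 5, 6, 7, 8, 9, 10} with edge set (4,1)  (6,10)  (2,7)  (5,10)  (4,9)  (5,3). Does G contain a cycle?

No

|V| = 10, |E| = 6, number of components = 4.
Since 6 = 10 - 4, the graph is a forest and contains no cycle.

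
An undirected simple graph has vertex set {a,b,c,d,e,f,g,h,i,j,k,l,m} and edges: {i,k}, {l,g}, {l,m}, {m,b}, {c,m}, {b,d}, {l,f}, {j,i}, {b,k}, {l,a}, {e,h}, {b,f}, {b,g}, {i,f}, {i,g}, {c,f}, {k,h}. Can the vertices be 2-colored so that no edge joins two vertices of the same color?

Color {b, c, h, i, l} black and {a, d, e, f, g, j, k, m} white. No edge joins two same-colored vertices, so the graph is bipartite.

Yes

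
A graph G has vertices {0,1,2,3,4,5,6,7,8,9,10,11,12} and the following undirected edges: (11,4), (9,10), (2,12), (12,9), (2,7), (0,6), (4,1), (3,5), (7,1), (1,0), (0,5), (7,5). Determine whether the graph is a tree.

|V| = 13, |E| = 12.
It splits into 2 components, so it cannot be a tree.

No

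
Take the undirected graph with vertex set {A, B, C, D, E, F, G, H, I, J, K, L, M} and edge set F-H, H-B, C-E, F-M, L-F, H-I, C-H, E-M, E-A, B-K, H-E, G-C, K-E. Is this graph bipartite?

No

E-C-H-E is an odd cycle (length 3), and a bipartite graph can contain only even cycles.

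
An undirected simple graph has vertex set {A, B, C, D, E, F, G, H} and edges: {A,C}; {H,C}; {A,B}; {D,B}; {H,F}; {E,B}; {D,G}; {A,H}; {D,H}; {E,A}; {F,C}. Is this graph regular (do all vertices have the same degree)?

Degrees: A:4, B:3, C:3, D:3, E:2, F:2, G:1, H:4
Degrees are not all equal (e.g. deg(G)=1 but deg(A)=4); not regular.

No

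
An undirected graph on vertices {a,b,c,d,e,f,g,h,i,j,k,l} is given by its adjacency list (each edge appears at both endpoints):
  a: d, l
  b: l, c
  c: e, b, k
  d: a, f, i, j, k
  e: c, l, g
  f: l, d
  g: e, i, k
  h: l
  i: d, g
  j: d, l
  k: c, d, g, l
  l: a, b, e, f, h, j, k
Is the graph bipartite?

Partition the vertices as {c, d, g, l} vs {a, b, e, f, h, i, j, k}. Each listed edge has one endpoint in each part, so the graph is bipartite.

Yes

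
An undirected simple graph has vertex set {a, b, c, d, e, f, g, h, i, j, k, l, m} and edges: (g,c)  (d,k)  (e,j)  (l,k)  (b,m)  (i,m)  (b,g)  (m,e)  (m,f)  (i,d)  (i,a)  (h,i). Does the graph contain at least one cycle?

No

The graph has 13 vertices, 12 edges, and 1 connected component.
A forest on 13 vertices with 1 component has exactly 12 edges, which matches — so no cycle.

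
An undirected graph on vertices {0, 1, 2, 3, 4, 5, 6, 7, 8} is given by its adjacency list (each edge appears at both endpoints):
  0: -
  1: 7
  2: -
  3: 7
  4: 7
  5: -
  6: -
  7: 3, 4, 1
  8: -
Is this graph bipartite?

Yes

Color {0, 2, 5, 6, 7, 8} black and {1, 3, 4} white. No edge joins two same-colored vertices, so the graph is bipartite.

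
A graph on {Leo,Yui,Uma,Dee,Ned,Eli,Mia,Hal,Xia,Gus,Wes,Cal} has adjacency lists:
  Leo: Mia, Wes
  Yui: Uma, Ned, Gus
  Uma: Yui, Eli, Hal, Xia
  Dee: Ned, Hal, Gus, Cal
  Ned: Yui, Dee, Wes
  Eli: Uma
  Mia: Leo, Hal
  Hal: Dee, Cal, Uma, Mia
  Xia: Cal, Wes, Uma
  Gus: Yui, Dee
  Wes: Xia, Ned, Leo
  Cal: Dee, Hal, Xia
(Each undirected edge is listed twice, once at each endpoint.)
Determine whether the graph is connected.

Starting from Leo and exploring outward reaches every vertex (Leo, Wes, Mia, Xia, Ned, Hal, Uma, Cal, Dee, Yui, Eli, Gus); the graph is connected.

Yes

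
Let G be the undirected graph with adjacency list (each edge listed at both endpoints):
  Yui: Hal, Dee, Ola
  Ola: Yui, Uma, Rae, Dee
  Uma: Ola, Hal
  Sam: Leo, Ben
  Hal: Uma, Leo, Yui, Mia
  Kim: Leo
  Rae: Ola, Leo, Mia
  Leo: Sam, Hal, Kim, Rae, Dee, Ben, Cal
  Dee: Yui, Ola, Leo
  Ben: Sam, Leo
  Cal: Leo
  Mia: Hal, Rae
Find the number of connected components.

Component: {Yui, Ola, Uma, Sam, Hal, Kim, Rae, Leo, Dee, Ben, Cal, Mia}

1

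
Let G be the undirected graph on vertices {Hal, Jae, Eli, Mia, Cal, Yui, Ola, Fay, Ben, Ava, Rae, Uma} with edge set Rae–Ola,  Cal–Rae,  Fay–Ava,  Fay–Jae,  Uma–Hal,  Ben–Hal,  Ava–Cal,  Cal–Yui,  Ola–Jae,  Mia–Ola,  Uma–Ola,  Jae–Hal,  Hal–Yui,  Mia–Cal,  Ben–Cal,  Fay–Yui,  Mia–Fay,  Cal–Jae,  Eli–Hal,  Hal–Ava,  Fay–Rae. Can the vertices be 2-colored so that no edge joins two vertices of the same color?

Color {Jae, Eli, Mia, Yui, Ben, Ava, Rae, Uma} black and {Hal, Cal, Ola, Fay} white. No edge joins two same-colored vertices, so the graph is bipartite.

Yes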